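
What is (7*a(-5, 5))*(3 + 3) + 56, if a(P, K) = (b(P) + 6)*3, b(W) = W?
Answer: 182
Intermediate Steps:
a(P, K) = 18 + 3*P (a(P, K) = (P + 6)*3 = (6 + P)*3 = 18 + 3*P)
(7*a(-5, 5))*(3 + 3) + 56 = (7*(18 + 3*(-5)))*(3 + 3) + 56 = (7*(18 - 15))*6 + 56 = (7*3)*6 + 56 = 21*6 + 56 = 126 + 56 = 182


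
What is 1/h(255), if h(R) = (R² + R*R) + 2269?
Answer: 1/132319 ≈ 7.5575e-6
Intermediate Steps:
h(R) = 2269 + 2*R² (h(R) = (R² + R²) + 2269 = 2*R² + 2269 = 2269 + 2*R²)
1/h(255) = 1/(2269 + 2*255²) = 1/(2269 + 2*65025) = 1/(2269 + 130050) = 1/132319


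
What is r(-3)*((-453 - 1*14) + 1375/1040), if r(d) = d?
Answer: 290583/208 ≈ 1397.0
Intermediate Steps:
r(-3)*((-453 - 1*14) + 1375/1040) = -3*((-453 - 1*14) + 1375/1040) = -3*((-453 - 14) + 1375*(1/1040)) = -3*(-467 + 275/208) = -3*(-96861/208) = 290583/208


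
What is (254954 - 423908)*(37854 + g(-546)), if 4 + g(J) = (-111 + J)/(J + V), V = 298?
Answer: -793024204989/124 ≈ -6.3954e+9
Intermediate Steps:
g(J) = -4 + (-111 + J)/(298 + J) (g(J) = -4 + (-111 + J)/(J + 298) = -4 + (-111 + J)/(298 + J))
(254954 - 423908)*(37854 + g(-546)) = (254954 - 423908)*(37854 + (-1303 - 3*(-546))/(298 - 546)) = -168954*(37854 + (-1303 + 1638)/(-248)) = -168954*(37854 - 1/248*335) = -168954*(37854 - 335/248) = -168954*9387457/248 = -793024204989/124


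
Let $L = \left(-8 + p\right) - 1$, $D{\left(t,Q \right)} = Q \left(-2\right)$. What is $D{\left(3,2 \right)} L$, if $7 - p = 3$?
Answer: $20$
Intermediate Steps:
$p = 4$ ($p = 7 - 3 = 4$)
$D{\left(t,Q \right)} = - 2 Q$
$L = -5$ ($L = \left(-8 + 4\right) - 1 = -4 - 1 = -5$)
$D{\left(3,2 \right)} L = \left(-2\right) 2 \left(-5\right) = \left(-4\right) \left(-5\right) = 20$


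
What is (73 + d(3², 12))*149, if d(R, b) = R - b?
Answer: 10430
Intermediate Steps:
(73 + d(3², 12))*149 = (73 + (3² - 1*12))*149 = (73 + (9 - 12))*149 = (73 - 3)*149 = 70*149 = 10430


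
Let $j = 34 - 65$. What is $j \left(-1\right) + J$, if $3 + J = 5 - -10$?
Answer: $43$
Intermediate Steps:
$j = -31$
$J = 12$ ($J = -3 + \left(5 - -10\right) = -3 + \left(5 + 10\right) = -3 + 15 = 12$)
$j \left(-1\right) + J = \left(-31\right) \left(-1\right) + 12 = 31 + 12 = 43$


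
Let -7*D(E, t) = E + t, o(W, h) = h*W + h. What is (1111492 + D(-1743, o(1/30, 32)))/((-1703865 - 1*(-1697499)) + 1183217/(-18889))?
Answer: -2204956584701/12750212055 ≈ -172.93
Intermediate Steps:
o(W, h) = h + W*h (o(W, h) = W*h + h = h + W*h)
D(E, t) = -E/7 - t/7 (D(E, t) = -(E + t)/7 = -E/7 - t/7)
(1111492 + D(-1743, o(1/30, 32)))/((-1703865 - 1*(-1697499)) + 1183217/(-18889)) = (1111492 + (-1/7*(-1743) - 32*(1 + 1/30)/7))/((-1703865 - 1*(-1697499)) + 1183217/(-18889)) = (1111492 + (249 - 32*(1 + 1/30)/7))/((-1703865 + 1697499) + 1183217*(-1/18889)) = (1111492 + (249 - 32*31/(7*30)))/(-6366 - 1183217/18889) = (1111492 + (249 - 1/7*496/15))/(-121430591/18889) = (1111492 + (249 - 496/105))*(-18889/121430591) = (1111492 + 25649/105)*(-18889/121430591) = (116732309/105)*(-18889/121430591) = -2204956584701/12750212055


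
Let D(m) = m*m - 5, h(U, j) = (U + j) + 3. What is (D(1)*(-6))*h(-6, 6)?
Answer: 72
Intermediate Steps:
h(U, j) = 3 + U + j
D(m) = -5 + m**2 (D(m) = m**2 - 5 = -5 + m**2)
(D(1)*(-6))*h(-6, 6) = ((-5 + 1**2)*(-6))*(3 - 6 + 6) = ((-5 + 1)*(-6))*3 = -4*(-6)*3 = 24*3 = 72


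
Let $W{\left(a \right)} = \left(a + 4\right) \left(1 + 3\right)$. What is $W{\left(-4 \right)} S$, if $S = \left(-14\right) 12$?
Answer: $0$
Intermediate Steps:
$S = -168$
$W{\left(a \right)} = 16 + 4 a$ ($W{\left(a \right)} = \left(4 + a\right) 4 = 16 + 4 a$)
$W{\left(-4 \right)} S = \left(16 + 4 \left(-4\right)\right) \left(-168\right) = \left(16 - 16\right) \left(-168\right) = 0 \left(-168\right) = 0$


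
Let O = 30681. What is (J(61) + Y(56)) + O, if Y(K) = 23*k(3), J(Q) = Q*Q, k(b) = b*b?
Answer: 34609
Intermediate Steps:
k(b) = b²
J(Q) = Q²
Y(K) = 207 (Y(K) = 23*3² = 23*9 = 207)
(J(61) + Y(56)) + O = (61² + 207) + 30681 = (3721 + 207) + 30681 = 3928 + 30681 = 34609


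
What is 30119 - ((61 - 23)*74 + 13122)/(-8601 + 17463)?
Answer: 133449322/4431 ≈ 30117.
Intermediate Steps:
30119 - ((61 - 23)*74 + 13122)/(-8601 + 17463) = 30119 - (38*74 + 13122)/8862 = 30119 - (2812 + 13122)/8862 = 30119 - 15934/8862 = 30119 - 1*7967/4431 = 30119 - 7967/4431 = 133449322/4431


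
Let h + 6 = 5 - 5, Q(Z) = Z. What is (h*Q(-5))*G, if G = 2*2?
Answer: 120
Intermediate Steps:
h = -6 (h = -6 + (5 - 5) = -6 + 0 = -6)
G = 4
(h*Q(-5))*G = -6*(-5)*4 = 30*4 = 120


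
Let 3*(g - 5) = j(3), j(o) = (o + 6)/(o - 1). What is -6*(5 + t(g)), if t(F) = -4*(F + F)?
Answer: 282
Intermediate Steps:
j(o) = (6 + o)/(-1 + o)
g = 13/2 (g = 5 + ((6 + 3)/(-1 + 3))/3 = 5 + (9/2)/3 = 5 + ((1/2)*9)/3 = 5 + (1/3)*(9/2) = 5 + 3/2 = 13/2 ≈ 6.5000)
t(F) = -8*F
-6*(5 + t(g)) = -6*(5 - 8*13/2) = -6*(5 - 52) = -6*(-47) = 282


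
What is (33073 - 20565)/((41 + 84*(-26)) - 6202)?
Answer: -12508/8345 ≈ -1.4989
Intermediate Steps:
(33073 - 20565)/((41 + 84*(-26)) - 6202) = 12508/((41 - 2184) - 6202) = 12508/(-2143 - 6202) = 12508/(-8345) = 12508*(-1/8345) = -12508/8345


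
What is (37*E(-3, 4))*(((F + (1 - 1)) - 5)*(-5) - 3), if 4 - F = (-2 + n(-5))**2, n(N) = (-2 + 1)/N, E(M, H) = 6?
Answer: 20202/5 ≈ 4040.4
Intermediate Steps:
n(N) = -1/N
F = 19/25 (F = 4 - (-2 - 1/(-5))**2 = 4 - (-2 - 1*(-1/5))**2 = 4 - (-2 + 1/5)**2 = 4 - (-9/5)**2 = 4 - 1*81/25 = 4 - 81/25 = 19/25 ≈ 0.76000)
(37*E(-3, 4))*(((F + (1 - 1)) - 5)*(-5) - 3) = (37*6)*(((19/25 + (1 - 1)) - 5)*(-5) - 3) = 222*(((19/25 + 0) - 5)*(-5) - 3) = 222*((19/25 - 5)*(-5) - 3) = 222*(-106/25*(-5) - 3) = 222*(106/5 - 3) = 222*(91/5) = 20202/5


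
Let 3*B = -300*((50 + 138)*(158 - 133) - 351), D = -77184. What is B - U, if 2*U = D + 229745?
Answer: -1022361/2 ≈ -5.1118e+5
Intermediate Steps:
B = -434900 (B = (-300*((50 + 138)*(158 - 133) - 351))/3 = (-300*(188*25 - 351))/3 = (-300*(4700 - 351))/3 = (-300*4349)/3 = (⅓)*(-1304700) = -434900)
U = 152561/2 (U = (-77184 + 229745)/2 = (½)*152561 = 152561/2 ≈ 76281.)
B - U = -434900 - 1*152561/2 = -434900 - 152561/2 = -1022361/2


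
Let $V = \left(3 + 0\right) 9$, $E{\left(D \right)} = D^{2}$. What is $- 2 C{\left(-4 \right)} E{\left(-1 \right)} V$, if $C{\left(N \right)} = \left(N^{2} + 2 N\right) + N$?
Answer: $-216$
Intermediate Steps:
$C{\left(N \right)} = N^{2} + 3 N$
$V = 27$ ($V = 3 \cdot 9 = 27$)
$- 2 C{\left(-4 \right)} E{\left(-1 \right)} V = - 2 \left(- 4 \left(3 - 4\right)\right) \left(-1\right)^{2} \cdot 27 = - 2 \left(\left(-4\right) \left(-1\right)\right) 1 \cdot 27 = \left(-2\right) 4 \cdot 1 \cdot 27 = \left(-8\right) 1 \cdot 27 = \left(-8\right) 27 = -216$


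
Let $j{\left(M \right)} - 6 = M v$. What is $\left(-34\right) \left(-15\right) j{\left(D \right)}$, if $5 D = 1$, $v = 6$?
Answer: $3672$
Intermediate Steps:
$D = \frac{1}{5}$ ($D = \frac{1}{5} \cdot 1 = \frac{1}{5} \approx 0.2$)
$j{\left(M \right)} = 6 + 6 M$ ($j{\left(M \right)} = 6 + M 6 = 6 + 6 M$)
$\left(-34\right) \left(-15\right) j{\left(D \right)} = \left(-34\right) \left(-15\right) \left(6 + 6 \cdot \frac{1}{5}\right) = 510 \left(6 + \frac{6}{5}\right) = 510 \cdot \frac{36}{5} = 3672$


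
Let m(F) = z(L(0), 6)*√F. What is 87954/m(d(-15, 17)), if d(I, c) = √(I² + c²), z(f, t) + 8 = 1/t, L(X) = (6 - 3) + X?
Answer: -263862*514^(¾)/12079 ≈ -2358.1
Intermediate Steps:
L(X) = 3 + X
z(f, t) = -8 + 1/t
m(F) = -47*√F/6 (m(F) = (-8 + 1/6)*√F = (-8 + ⅙)*√F = -47*√F/6)
87954/m(d(-15, 17)) = 87954/((-47*((-15)² + 17²)^(¼)/6)) = 87954/((-47*(225 + 289)^(¼)/6)) = 87954/((-47*514^(¼)/6)) = 87954*(-3*514^(¾)/12079) = -263862*514^(¾)/12079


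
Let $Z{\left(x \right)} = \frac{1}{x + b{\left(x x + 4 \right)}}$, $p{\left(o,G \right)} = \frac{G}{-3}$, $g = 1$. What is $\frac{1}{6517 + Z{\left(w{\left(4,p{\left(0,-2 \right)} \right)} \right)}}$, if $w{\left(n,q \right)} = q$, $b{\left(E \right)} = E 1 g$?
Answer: $\frac{46}{299791} \approx 0.00015344$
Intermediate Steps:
$p{\left(o,G \right)} = - \frac{G}{3}$ ($p{\left(o,G \right)} = G \left(- \frac{1}{3}\right) = - \frac{G}{3}$)
$b{\left(E \right)} = E$ ($b{\left(E \right)} = E 1 \cdot 1 = E 1 = E$)
$Z{\left(x \right)} = \frac{1}{4 + x + x^{2}}$ ($Z{\left(x \right)} = \frac{1}{x + \left(x x + 4\right)} = \frac{1}{x + \left(x^{2} + 4\right)} = \frac{1}{x + \left(4 + x^{2}\right)} = \frac{1}{4 + x + x^{2}}$)
$\frac{1}{6517 + Z{\left(w{\left(4,p{\left(0,-2 \right)} \right)} \right)}} = \frac{1}{6517 + \frac{1}{4 - - \frac{2}{3} + \left(\left(- \frac{1}{3}\right) \left(-2\right)\right)^{2}}} = \frac{1}{6517 + \frac{1}{4 + \frac{2}{3} + \left(\frac{2}{3}\right)^{2}}} = \frac{1}{6517 + \frac{1}{4 + \frac{2}{3} + \frac{4}{9}}} = \frac{1}{6517 + \frac{1}{\frac{46}{9}}} = \frac{1}{6517 + \frac{9}{46}} = \frac{1}{\frac{299791}{46}} = \frac{46}{299791}$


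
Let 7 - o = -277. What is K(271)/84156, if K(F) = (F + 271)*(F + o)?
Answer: 50135/14026 ≈ 3.5744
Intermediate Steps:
o = 284 (o = 7 - 1*(-277) = 7 + 277 = 284)
K(F) = (271 + F)*(284 + F) (K(F) = (F + 271)*(F + 284) = (271 + F)*(284 + F))
K(271)/84156 = (76964 + 271² + 555*271)/84156 = (76964 + 73441 + 150405)*(1/84156) = 300810*(1/84156) = 50135/14026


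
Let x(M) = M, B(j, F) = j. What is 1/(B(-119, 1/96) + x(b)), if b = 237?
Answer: 1/118 ≈ 0.0084746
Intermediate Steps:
1/(B(-119, 1/96) + x(b)) = 1/(-119 + 237) = 1/118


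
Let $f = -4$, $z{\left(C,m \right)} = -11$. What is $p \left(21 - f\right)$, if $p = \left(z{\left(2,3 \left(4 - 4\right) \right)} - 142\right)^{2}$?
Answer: $585225$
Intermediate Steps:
$p = 23409$ ($p = \left(-11 - 142\right)^{2} = \left(-153\right)^{2} = 23409$)
$p \left(21 - f\right) = 23409 \left(21 - -4\right) = 23409 \left(21 + 4\right) = 23409 \cdot 25 = 585225$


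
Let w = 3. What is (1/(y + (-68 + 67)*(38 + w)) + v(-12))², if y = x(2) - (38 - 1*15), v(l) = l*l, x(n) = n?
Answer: 79691329/3844 ≈ 20731.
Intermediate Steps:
v(l) = l²
y = -21 (y = 2 - (38 - 1*15) = 2 - (38 - 15) = 2 - 1*23 = 2 - 23 = -21)
(1/(y + (-68 + 67)*(38 + w)) + v(-12))² = (1/(-21 + (-68 + 67)*(38 + 3)) + (-12)²)² = (1/(-21 - 1*41) + 144)² = (1/(-21 - 41) + 144)² = (1/(-62) + 144)² = (-1/62 + 144)² = (8927/62)² = 79691329/3844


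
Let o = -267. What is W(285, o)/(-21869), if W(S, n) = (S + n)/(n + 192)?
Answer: 6/546725 ≈ 1.0974e-5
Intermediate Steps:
W(S, n) = (S + n)/(192 + n)
W(285, o)/(-21869) = ((285 - 267)/(192 - 267))/(-21869) = (18/(-75))*(-1/21869) = -1/75*18*(-1/21869) = -6/25*(-1/21869) = 6/546725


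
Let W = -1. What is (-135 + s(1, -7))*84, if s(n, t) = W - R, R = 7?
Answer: -12012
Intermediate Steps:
s(n, t) = -8 (s(n, t) = -1 - 1*7 = -1 - 7 = -8)
(-135 + s(1, -7))*84 = (-135 - 8)*84 = -143*84 = -12012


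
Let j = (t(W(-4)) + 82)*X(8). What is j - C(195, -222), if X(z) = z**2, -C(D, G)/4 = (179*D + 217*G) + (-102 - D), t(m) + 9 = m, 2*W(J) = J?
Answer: -49720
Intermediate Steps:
W(J) = J/2
t(m) = -9 + m
C(D, G) = 408 - 868*G - 712*D (C(D, G) = -4*((179*D + 217*G) + (-102 - D)) = -4*(-102 + 178*D + 217*G) = 408 - 868*G - 712*D)
j = 4544 (j = ((-9 + (1/2)*(-4)) + 82)*8**2 = ((-9 - 2) + 82)*64 = (-11 + 82)*64 = 71*64 = 4544)
j - C(195, -222) = 4544 - (408 - 868*(-222) - 712*195) = 4544 - (408 + 192696 - 138840) = 4544 - 1*54264 = 4544 - 54264 = -49720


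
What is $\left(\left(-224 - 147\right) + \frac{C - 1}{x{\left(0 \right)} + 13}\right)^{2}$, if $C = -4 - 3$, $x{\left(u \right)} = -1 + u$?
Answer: $\frac{1243225}{9} \approx 1.3814 \cdot 10^{5}$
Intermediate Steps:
$C = -7$ ($C = -4 - 3 = -7$)
$\left(\left(-224 - 147\right) + \frac{C - 1}{x{\left(0 \right)} + 13}\right)^{2} = \left(\left(-224 - 147\right) + \frac{-7 - 1}{\left(-1 + 0\right) + 13}\right)^{2} = \left(-371 + \frac{1}{-1 + 13} \left(-8\right)\right)^{2} = \left(-371 + \frac{1}{12} \left(-8\right)\right)^{2} = \left(-371 - \frac{2}{3}\right)^{2} = \left(- \frac{1115}{3}\right)^{2} = \frac{1243225}{9}$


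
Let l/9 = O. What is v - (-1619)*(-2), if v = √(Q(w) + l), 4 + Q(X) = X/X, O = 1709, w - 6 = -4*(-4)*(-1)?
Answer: -3238 + √15378 ≈ -3114.0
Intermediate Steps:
w = -10 (w = 6 - 4*(-4)*(-1) = 6 + 16*(-1) = 6 - 16 = -10)
Q(X) = -3 (Q(X) = -4 + X/X = -4 + 1 = -3)
l = 15381 (l = 9*1709 = 15381)
v = √15378 (v = √(-3 + 15381) = √15378 ≈ 124.01)
v - (-1619)*(-2) = √15378 - (-1619)*(-2) = √15378 - 1*3238 = √15378 - 3238 = -3238 + √15378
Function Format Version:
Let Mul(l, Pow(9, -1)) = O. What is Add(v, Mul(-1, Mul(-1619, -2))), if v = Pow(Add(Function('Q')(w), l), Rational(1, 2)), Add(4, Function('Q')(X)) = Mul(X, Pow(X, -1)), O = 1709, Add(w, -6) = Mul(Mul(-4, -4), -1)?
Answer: Add(-3238, Pow(15378, Rational(1, 2))) ≈ -3114.0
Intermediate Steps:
w = -10 (w = Add(6, Mul(Mul(-4, -4), -1)) = Add(6, Mul(16, -1)) = Add(6, -16) = -10)
Function('Q')(X) = -3 (Function('Q')(X) = Add(-4, Mul(X, Pow(X, -1))) = Add(-4, 1) = -3)
l = 15381 (l = Mul(9, 1709) = 15381)
v = Pow(15378, Rational(1, 2)) (v = Pow(Add(-3, 15381), Rational(1, 2)) = Pow(15378, Rational(1, 2)) ≈ 124.01)
Add(v, Mul(-1, Mul(-1619, -2))) = Add(Pow(15378, Rational(1, 2)), Mul(-1, Mul(-1619, -2))) = Add(Pow(15378, Rational(1, 2)), Mul(-1, 3238)) = Add(Pow(15378, Rational(1, 2)), -3238) = Add(-3238, Pow(15378, Rational(1, 2)))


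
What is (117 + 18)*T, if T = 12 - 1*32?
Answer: -2700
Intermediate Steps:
T = -20 (T = 12 - 32 = -20)
(117 + 18)*T = (117 + 18)*(-20) = 135*(-20) = -2700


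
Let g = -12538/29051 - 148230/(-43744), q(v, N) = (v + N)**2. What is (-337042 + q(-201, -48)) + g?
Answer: -174760127458623/635403472 ≈ -2.7504e+5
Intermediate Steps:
q(v, N) = (N + v)**2
g = 1878883729/635403472 (g = -12538*1/29051 - 148230*(-1/43744) = -12538/29051 + 74115/21872 = 1878883729/635403472 ≈ 2.9570)
(-337042 + q(-201, -48)) + g = (-337042 + (-48 - 201)**2) + 1878883729/635403472 = (-337042 + (-249)**2) + 1878883729/635403472 = (-337042 + 62001) + 1878883729/635403472 = -275041 + 1878883729/635403472 = -174760127458623/635403472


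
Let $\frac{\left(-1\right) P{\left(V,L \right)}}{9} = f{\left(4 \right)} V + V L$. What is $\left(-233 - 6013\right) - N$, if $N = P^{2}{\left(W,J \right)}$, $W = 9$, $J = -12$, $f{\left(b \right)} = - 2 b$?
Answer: $-2630646$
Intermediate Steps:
$P{\left(V,L \right)} = 72 V - 9 L V$ ($P{\left(V,L \right)} = - 9 \left(\left(-2\right) 4 V + V L\right) = - 9 \left(- 8 V + L V\right) = 72 V - 9 L V$)
$N = 2624400$ ($N = \left(9 \cdot 9 \left(8 - -12\right)\right)^{2} = \left(9 \cdot 9 \left(8 + 12\right)\right)^{2} = \left(9 \cdot 9 \cdot 20\right)^{2} = 1620^{2} = 2624400$)
$\left(-233 - 6013\right) - N = \left(-233 - 6013\right) - 2624400 = -6246 - 2624400 = -2630646$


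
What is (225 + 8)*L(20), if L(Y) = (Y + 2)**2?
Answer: 112772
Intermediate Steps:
L(Y) = (2 + Y)**2
(225 + 8)*L(20) = (225 + 8)*(2 + 20)**2 = 233*22**2 = 233*484 = 112772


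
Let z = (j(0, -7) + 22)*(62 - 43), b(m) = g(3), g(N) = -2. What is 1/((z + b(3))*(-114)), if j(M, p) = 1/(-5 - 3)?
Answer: -4/188613 ≈ -2.1207e-5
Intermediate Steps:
j(M, p) = -1/8 (j(M, p) = 1/(-8) = -1/8)
b(m) = -2
z = 3325/8 (z = (-1/8 + 22)*(62 - 43) = (175/8)*19 = 3325/8 ≈ 415.63)
1/((z + b(3))*(-114)) = 1/((3325/8 - 2)*(-114)) = 1/((3309/8)*(-114)) = 1/(-188613/4) = -4/188613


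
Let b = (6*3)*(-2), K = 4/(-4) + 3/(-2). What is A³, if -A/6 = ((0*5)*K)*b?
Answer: 0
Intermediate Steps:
K = -5/2 (K = 4*(-¼) + 3*(-½) = -1 - 3/2 = -5/2 ≈ -2.5000)
b = -36 (b = 18*(-2) = -36)
A = 0 (A = -6*(0*5)*(-5/2)*(-36) = -6*0*(-5/2)*(-36) = -0*(-36) = -6*0 = 0)
A³ = 0³ = 0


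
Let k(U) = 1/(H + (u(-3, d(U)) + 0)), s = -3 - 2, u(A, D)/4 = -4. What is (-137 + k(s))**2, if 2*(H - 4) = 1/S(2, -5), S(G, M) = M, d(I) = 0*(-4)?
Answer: 275128569/14641 ≈ 18792.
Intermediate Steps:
d(I) = 0
u(A, D) = -16 (u(A, D) = 4*(-4) = -16)
H = 39/10 (H = 4 + (1/2)/(-5) = 4 + (1/2)*(-1/5) = 4 - 1/10 = 39/10 ≈ 3.9000)
s = -5
k(U) = -10/121 (k(U) = 1/(39/10 + (-16 + 0)) = 1/(39/10 - 16) = 1/(-121/10) = -10/121)
(-137 + k(s))**2 = (-137 - 10/121)**2 = (-16587/121)**2 = 275128569/14641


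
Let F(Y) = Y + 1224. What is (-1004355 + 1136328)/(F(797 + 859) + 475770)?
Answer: 43991/159550 ≈ 0.27572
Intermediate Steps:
F(Y) = 1224 + Y
(-1004355 + 1136328)/(F(797 + 859) + 475770) = (-1004355 + 1136328)/((1224 + (797 + 859)) + 475770) = 131973/((1224 + 1656) + 475770) = 131973/(2880 + 475770) = 131973/478650 = 131973*(1/478650) = 43991/159550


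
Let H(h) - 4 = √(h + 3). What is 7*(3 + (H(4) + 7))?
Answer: 98 + 7*√7 ≈ 116.52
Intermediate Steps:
H(h) = 4 + √(3 + h) (H(h) = 4 + √(h + 3) = 4 + √(3 + h))
7*(3 + (H(4) + 7)) = 7*(3 + ((4 + √(3 + 4)) + 7)) = 7*(3 + ((4 + √7) + 7)) = 7*(3 + (11 + √7)) = 7*(14 + √7) = 98 + 7*√7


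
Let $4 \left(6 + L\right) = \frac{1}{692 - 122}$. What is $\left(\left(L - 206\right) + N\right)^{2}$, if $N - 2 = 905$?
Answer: $\frac{2510960329201}{5198400} \approx 4.8303 \cdot 10^{5}$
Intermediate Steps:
$N = 907$ ($N = 2 + 905 = 907$)
$L = - \frac{13679}{2280}$ ($L = -6 + \frac{1}{4 \left(692 - 122\right)} = -6 + \frac{1}{4 \cdot 570} = -6 + \frac{1}{4} \cdot \frac{1}{570} = -6 + \frac{1}{2280} = - \frac{13679}{2280} \approx -5.9996$)
$\left(\left(L - 206\right) + N\right)^{2} = \left(\left(- \frac{13679}{2280} - 206\right) + 907\right)^{2} = \left(- \frac{483359}{2280} + 907\right)^{2} = \left(\frac{1584601}{2280}\right)^{2} = \frac{2510960329201}{5198400}$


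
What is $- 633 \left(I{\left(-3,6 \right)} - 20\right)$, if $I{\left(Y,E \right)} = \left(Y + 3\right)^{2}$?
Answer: $12660$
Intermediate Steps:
$I{\left(Y,E \right)} = \left(3 + Y\right)^{2}$
$- 633 \left(I{\left(-3,6 \right)} - 20\right) = - 633 \left(\left(3 - 3\right)^{2} - 20\right) = - 633 \left(0^{2} - 20\right) = - 633 \left(0 - 20\right) = \left(-633\right) \left(-20\right) = 12660$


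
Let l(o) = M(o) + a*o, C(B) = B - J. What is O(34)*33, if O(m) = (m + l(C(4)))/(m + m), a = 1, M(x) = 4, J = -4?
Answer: 759/34 ≈ 22.324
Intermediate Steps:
C(B) = 4 + B (C(B) = B - 1*(-4) = B + 4 = 4 + B)
l(o) = 4 + o (l(o) = 4 + 1*o = 4 + o)
O(m) = (12 + m)/(2*m) (O(m) = (m + (4 + (4 + 4)))/(m + m) = (m + (4 + 8))/((2*m)) = (m + 12)*(1/(2*m)) = (12 + m)*(1/(2*m)) = (12 + m)/(2*m))
O(34)*33 = ((½)*(12 + 34)/34)*33 = ((½)*(1/34)*46)*33 = (23/34)*33 = 759/34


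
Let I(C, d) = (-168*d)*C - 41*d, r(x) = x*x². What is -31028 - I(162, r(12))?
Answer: 47069068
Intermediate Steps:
r(x) = x³
I(C, d) = -41*d - 168*C*d (I(C, d) = -168*C*d - 41*d = -41*d - 168*C*d)
-31028 - I(162, r(12)) = -31028 - (-1)*12³*(41 + 168*162) = -31028 - (-1)*1728*(41 + 27216) = -31028 - (-1)*1728*27257 = -31028 - 1*(-47100096) = -31028 + 47100096 = 47069068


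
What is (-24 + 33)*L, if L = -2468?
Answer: -22212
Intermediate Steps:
(-24 + 33)*L = (-24 + 33)*(-2468) = 9*(-2468) = -22212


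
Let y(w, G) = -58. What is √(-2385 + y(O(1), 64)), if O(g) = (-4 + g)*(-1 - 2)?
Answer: I*√2443 ≈ 49.427*I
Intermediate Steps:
O(g) = 12 - 3*g (O(g) = (-4 + g)*(-3) = 12 - 3*g)
√(-2385 + y(O(1), 64)) = √(-2385 - 58) = √(-2443) = I*√2443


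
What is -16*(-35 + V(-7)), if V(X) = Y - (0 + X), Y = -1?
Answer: 464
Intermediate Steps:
V(X) = -1 - X (V(X) = -1 - (0 + X) = -1 - X)
-16*(-35 + V(-7)) = -16*(-35 + (-1 - 1*(-7))) = -16*(-35 + (-1 + 7)) = -16*(-35 + 6) = -16*(-29) = 464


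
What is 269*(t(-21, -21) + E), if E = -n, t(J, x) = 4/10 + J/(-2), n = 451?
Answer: -1183869/10 ≈ -1.1839e+5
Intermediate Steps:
t(J, x) = ⅖ - J/2 (t(J, x) = 4*(⅒) + J*(-½) = ⅖ - J/2)
E = -451 (E = -1*451 = -451)
269*(t(-21, -21) + E) = 269*((⅖ - ½*(-21)) - 451) = 269*((⅖ + 21/2) - 451) = 269*(109/10 - 451) = 269*(-4401/10) = -1183869/10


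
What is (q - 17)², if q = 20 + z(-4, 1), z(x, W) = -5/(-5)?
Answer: 16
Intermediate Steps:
z(x, W) = 1 (z(x, W) = -5*(-⅕) = 1)
q = 21 (q = 20 + 1 = 21)
(q - 17)² = (21 - 17)² = 4² = 16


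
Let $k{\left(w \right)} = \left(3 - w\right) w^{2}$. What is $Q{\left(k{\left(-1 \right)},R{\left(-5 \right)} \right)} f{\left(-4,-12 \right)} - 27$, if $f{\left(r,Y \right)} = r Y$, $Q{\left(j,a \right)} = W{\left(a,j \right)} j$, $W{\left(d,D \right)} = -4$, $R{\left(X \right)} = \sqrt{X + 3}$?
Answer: $-795$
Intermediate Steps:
$R{\left(X \right)} = \sqrt{3 + X}$
$k{\left(w \right)} = w^{2} \left(3 - w\right)$
$Q{\left(j,a \right)} = - 4 j$
$f{\left(r,Y \right)} = Y r$
$Q{\left(k{\left(-1 \right)},R{\left(-5 \right)} \right)} f{\left(-4,-12 \right)} - 27 = - 4 \left(-1\right)^{2} \left(3 - -1\right) \left(\left(-12\right) \left(-4\right)\right) - 27 = - 4 \cdot 1 \left(3 + 1\right) 48 - 27 = - 4 \cdot 1 \cdot 4 \cdot 48 - 27 = \left(-4\right) 4 \cdot 48 - 27 = \left(-16\right) 48 - 27 = -768 - 27 = -795$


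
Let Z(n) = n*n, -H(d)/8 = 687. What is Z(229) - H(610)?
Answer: 57937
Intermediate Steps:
H(d) = -5496 (H(d) = -8*687 = -5496)
Z(n) = n²
Z(229) - H(610) = 229² - 1*(-5496) = 52441 + 5496 = 57937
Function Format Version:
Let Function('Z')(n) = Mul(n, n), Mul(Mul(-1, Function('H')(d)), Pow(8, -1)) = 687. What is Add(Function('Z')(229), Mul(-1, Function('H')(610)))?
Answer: 57937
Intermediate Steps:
Function('H')(d) = -5496 (Function('H')(d) = Mul(-8, 687) = -5496)
Function('Z')(n) = Pow(n, 2)
Add(Function('Z')(229), Mul(-1, Function('H')(610))) = Add(Pow(229, 2), Mul(-1, -5496)) = Add(52441, 5496) = 57937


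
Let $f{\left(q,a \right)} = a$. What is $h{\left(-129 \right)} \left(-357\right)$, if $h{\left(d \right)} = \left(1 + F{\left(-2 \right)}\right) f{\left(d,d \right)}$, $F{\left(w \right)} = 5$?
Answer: $276318$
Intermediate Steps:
$h{\left(d \right)} = 6 d$ ($h{\left(d \right)} = \left(1 + 5\right) d = 6 d$)
$h{\left(-129 \right)} \left(-357\right) = 6 \left(-129\right) \left(-357\right) = \left(-774\right) \left(-357\right) = 276318$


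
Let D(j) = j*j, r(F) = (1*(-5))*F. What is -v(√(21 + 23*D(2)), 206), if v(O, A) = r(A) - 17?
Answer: 1047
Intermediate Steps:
r(F) = -5*F
D(j) = j²
v(O, A) = -17 - 5*A (v(O, A) = -5*A - 17 = -17 - 5*A)
-v(√(21 + 23*D(2)), 206) = -(-17 - 5*206) = -(-17 - 1030) = -1*(-1047) = 1047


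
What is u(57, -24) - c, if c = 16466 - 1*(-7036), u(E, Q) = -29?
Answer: -23531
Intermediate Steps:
c = 23502 (c = 16466 + 7036 = 23502)
u(57, -24) - c = -29 - 1*23502 = -29 - 23502 = -23531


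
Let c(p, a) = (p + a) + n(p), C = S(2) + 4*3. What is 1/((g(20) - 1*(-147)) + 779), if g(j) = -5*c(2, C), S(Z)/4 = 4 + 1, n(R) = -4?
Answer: 1/776 ≈ 0.0012887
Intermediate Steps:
S(Z) = 20 (S(Z) = 4*(4 + 1) = 4*5 = 20)
C = 32 (C = 20 + 4*3 = 20 + 12 = 32)
c(p, a) = -4 + a + p (c(p, a) = (p + a) - 4 = (a + p) - 4 = -4 + a + p)
g(j) = -150 (g(j) = -5*(-4 + 32 + 2) = -5*30 = -150)
1/((g(20) - 1*(-147)) + 779) = 1/((-150 - 1*(-147)) + 779) = 1/((-150 + 147) + 779) = 1/(-3 + 779) = 1/776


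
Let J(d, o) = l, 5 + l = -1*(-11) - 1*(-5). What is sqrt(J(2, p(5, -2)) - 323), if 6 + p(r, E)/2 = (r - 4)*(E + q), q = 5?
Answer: 2*I*sqrt(78) ≈ 17.664*I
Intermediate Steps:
p(r, E) = -12 + 2*(-4 + r)*(5 + E) (p(r, E) = -12 + 2*((r - 4)*(E + 5)) = -12 + 2*((-4 + r)*(5 + E)) = -12 + 2*(-4 + r)*(5 + E))
l = 11 (l = -5 + (-1*(-11) - 1*(-5)) = -5 + (11 + 5) = -5 + 16 = 11)
J(d, o) = 11
sqrt(J(2, p(5, -2)) - 323) = sqrt(11 - 323) = sqrt(-312) = 2*I*sqrt(78)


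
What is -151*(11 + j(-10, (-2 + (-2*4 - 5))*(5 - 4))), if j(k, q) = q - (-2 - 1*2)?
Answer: 0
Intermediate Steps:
j(k, q) = 4 + q (j(k, q) = q - (-2 - 2) = q - 1*(-4) = q + 4 = 4 + q)
-151*(11 + j(-10, (-2 + (-2*4 - 5))*(5 - 4))) = -151*(11 + (4 + (-2 + (-2*4 - 5))*(5 - 4))) = -151*(11 + (4 + (-2 + (-8 - 5))*1)) = -151*(11 + (4 + (-2 - 13)*1)) = -151*(11 + (4 - 15*1)) = -151*(11 + (4 - 15)) = -151*(11 - 11) = -151*0 = 0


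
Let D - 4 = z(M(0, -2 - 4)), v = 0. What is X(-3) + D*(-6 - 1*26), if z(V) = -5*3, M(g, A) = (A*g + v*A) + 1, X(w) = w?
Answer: 349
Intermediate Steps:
M(g, A) = 1 + A*g (M(g, A) = (A*g + 0*A) + 1 = (A*g + 0) + 1 = A*g + 1 = 1 + A*g)
z(V) = -15
D = -11 (D = 4 - 15 = -11)
X(-3) + D*(-6 - 1*26) = -3 - 11*(-6 - 1*26) = -3 - 11*(-6 - 26) = -3 - 11*(-32) = -3 + 352 = 349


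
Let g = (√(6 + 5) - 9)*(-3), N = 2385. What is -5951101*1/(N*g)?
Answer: -5951101/55650 - 5951101*√11/500850 ≈ -146.35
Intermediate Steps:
g = 27 - 3*√11 (g = (√11 - 9)*(-3) = (-9 + √11)*(-3) = 27 - 3*√11 ≈ 17.050)
-5951101*1/(N*g) = -5951101*1/(2385*(27 - 3*√11)) = -5951101/(64395 - 7155*√11)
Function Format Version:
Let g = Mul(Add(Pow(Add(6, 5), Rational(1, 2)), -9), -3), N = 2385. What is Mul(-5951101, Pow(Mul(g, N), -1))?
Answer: Add(Rational(-5951101, 55650), Mul(Rational(-5951101, 500850), Pow(11, Rational(1, 2)))) ≈ -146.35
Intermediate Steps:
g = Add(27, Mul(-3, Pow(11, Rational(1, 2)))) (g = Mul(Add(Pow(11, Rational(1, 2)), -9), -3) = Mul(Add(-9, Pow(11, Rational(1, 2))), -3) = Add(27, Mul(-3, Pow(11, Rational(1, 2)))) ≈ 17.050)
Mul(-5951101, Pow(Mul(g, N), -1)) = Mul(-5951101, Pow(Mul(Add(27, Mul(-3, Pow(11, Rational(1, 2)))), 2385), -1)) = Mul(-5951101, Pow(Add(64395, Mul(-7155, Pow(11, Rational(1, 2)))), -1))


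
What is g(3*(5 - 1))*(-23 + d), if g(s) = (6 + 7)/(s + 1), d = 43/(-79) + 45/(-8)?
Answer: -18435/632 ≈ -29.169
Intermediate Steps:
d = -3899/632 (d = 43*(-1/79) + 45*(-⅛) = -43/79 - 45/8 = -3899/632 ≈ -6.1693)
g(s) = 13/(1 + s)
g(3*(5 - 1))*(-23 + d) = (13/(1 + 3*(5 - 1)))*(-23 - 3899/632) = (13/(1 + 3*4))*(-18435/632) = (13/(1 + 12))*(-18435/632) = (13/13)*(-18435/632) = (13*(1/13))*(-18435/632) = 1*(-18435/632) = -18435/632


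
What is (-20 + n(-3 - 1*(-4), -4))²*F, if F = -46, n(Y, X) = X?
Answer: -26496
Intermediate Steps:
(-20 + n(-3 - 1*(-4), -4))²*F = (-20 - 4)²*(-46) = (-24)²*(-46) = 576*(-46) = -26496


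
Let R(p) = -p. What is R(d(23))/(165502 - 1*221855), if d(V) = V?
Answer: 23/56353 ≈ 0.00040814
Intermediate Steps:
R(d(23))/(165502 - 1*221855) = (-1*23)/(165502 - 1*221855) = -23/(165502 - 221855) = -23/(-56353) = -23*(-1/56353) = 23/56353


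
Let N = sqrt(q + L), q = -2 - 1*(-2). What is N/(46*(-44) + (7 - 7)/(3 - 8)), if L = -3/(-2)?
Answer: -sqrt(6)/4048 ≈ -0.00060511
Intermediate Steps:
q = 0 (q = -2 + 2 = 0)
L = 3/2 (L = -3*(-1/2) = 3/2 ≈ 1.5000)
N = sqrt(6)/2 (N = sqrt(0 + 3/2) = sqrt(3/2) = sqrt(6)/2 ≈ 1.2247)
N/(46*(-44) + (7 - 7)/(3 - 8)) = (sqrt(6)/2)/(46*(-44) + (7 - 7)/(3 - 8)) = (sqrt(6)/2)/(-2024 + 0/(-5)) = (sqrt(6)/2)/(-2024 + 0*(-1/5)) = (sqrt(6)/2)/(-2024 + 0) = (sqrt(6)/2)/(-2024) = (sqrt(6)/2)*(-1/2024) = -sqrt(6)/4048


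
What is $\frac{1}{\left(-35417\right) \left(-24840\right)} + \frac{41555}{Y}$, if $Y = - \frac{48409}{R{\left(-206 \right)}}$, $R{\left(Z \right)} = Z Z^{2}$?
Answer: $\frac{319586415517266974809}{42588218576520} \approx 7.5041 \cdot 10^{6}$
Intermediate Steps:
$R{\left(Z \right)} = Z^{3}$
$Y = \frac{48409}{8741816}$ ($Y = - \frac{48409}{\left(-206\right)^{3}} = - \frac{48409}{-8741816} = \left(-48409\right) \left(- \frac{1}{8741816}\right) = \frac{48409}{8741816} \approx 0.0055376$)
$\frac{1}{\left(-35417\right) \left(-24840\right)} + \frac{41555}{Y} = \frac{1}{\left(-35417\right) \left(-24840\right)} + \frac{41555}{\frac{48409}{8741816}} = \left(- \frac{1}{35417}\right) \left(- \frac{1}{24840}\right) + 41555 \cdot \frac{8741816}{48409} = \frac{1}{879758280} + \frac{363266163880}{48409} = \frac{319586415517266974809}{42588218576520}$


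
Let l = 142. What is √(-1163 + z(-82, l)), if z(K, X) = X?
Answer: I*√1021 ≈ 31.953*I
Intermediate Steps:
√(-1163 + z(-82, l)) = √(-1163 + 142) = √(-1021) = I*√1021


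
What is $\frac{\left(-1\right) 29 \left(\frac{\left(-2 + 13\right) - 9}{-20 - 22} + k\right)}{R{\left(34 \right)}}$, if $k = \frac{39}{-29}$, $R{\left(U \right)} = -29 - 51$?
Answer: $- \frac{53}{105} \approx -0.50476$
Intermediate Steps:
$R{\left(U \right)} = -80$ ($R{\left(U \right)} = -29 - 51 = -80$)
$k = - \frac{39}{29}$ ($k = 39 \left(- \frac{1}{29}\right) = - \frac{39}{29} \approx -1.3448$)
$\frac{\left(-1\right) 29 \left(\frac{\left(-2 + 13\right) - 9}{-20 - 22} + k\right)}{R{\left(34 \right)}} = \frac{\left(-1\right) 29 \left(\frac{\left(-2 + 13\right) - 9}{-20 - 22} - \frac{39}{29}\right)}{-80} = - 29 \left(\frac{11 - 9}{-42} - \frac{39}{29}\right) \left(- \frac{1}{80}\right) = - 29 \left(2 \left(- \frac{1}{42}\right) - \frac{39}{29}\right) \left(- \frac{1}{80}\right) = - 29 \left(- \frac{1}{21} - \frac{39}{29}\right) \left(- \frac{1}{80}\right) = - \frac{29 \left(-848\right)}{609} \left(- \frac{1}{80}\right) = \left(-1\right) \left(- \frac{848}{21}\right) \left(- \frac{1}{80}\right) = \frac{848}{21} \left(- \frac{1}{80}\right) = - \frac{53}{105}$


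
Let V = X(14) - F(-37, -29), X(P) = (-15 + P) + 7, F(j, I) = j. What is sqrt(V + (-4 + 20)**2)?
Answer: sqrt(299) ≈ 17.292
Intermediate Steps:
X(P) = -8 + P
V = 43 (V = (-8 + 14) - 1*(-37) = 6 + 37 = 43)
sqrt(V + (-4 + 20)**2) = sqrt(43 + (-4 + 20)**2) = sqrt(43 + 16**2) = sqrt(43 + 256) = sqrt(299)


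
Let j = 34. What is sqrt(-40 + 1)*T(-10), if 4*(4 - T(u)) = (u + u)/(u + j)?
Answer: 101*I*sqrt(39)/24 ≈ 26.281*I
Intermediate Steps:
T(u) = 4 - u/(2*(34 + u)) (T(u) = 4 - (u + u)/(4*(u + 34)) = 4 - 2*u/(4*(34 + u)) = 4 - u/(2*(34 + u)))
sqrt(-40 + 1)*T(-10) = sqrt(-40 + 1)*((272 + 7*(-10))/(2*(34 - 10))) = sqrt(-39)*((1/2)*(272 - 70)/24) = (I*sqrt(39))*((1/2)*(1/24)*202) = (I*sqrt(39))*(101/24) = 101*I*sqrt(39)/24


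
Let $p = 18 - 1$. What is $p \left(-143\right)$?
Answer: $-2431$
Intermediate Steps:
$p = 17$
$p \left(-143\right) = 17 \left(-143\right) = -2431$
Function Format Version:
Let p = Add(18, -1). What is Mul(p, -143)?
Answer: -2431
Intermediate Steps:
p = 17
Mul(p, -143) = Mul(17, -143) = -2431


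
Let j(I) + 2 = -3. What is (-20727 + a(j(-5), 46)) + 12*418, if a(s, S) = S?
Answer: -15665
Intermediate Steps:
j(I) = -5 (j(I) = -2 - 3 = -5)
(-20727 + a(j(-5), 46)) + 12*418 = (-20727 + 46) + 12*418 = -20681 + 5016 = -15665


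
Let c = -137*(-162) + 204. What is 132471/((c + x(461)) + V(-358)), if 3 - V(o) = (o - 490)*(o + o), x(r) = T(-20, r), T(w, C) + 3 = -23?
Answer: -14719/64977 ≈ -0.22653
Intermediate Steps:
c = 22398 (c = 22194 + 204 = 22398)
T(w, C) = -26 (T(w, C) = -3 - 23 = -26)
x(r) = -26
V(o) = 3 - 2*o*(-490 + o) (V(o) = 3 - (o - 490)*(o + o) = 3 - (-490 + o)*2*o = 3 - 2*o*(-490 + o))
132471/((c + x(461)) + V(-358)) = 132471/((22398 - 26) + (3 - 2*(-358)² + 980*(-358))) = 132471/(22372 + (3 - 2*128164 - 350840)) = 132471/(22372 + (3 - 256328 - 350840)) = 132471/(22372 - 607165) = 132471/(-584793) = 132471*(-1/584793) = -14719/64977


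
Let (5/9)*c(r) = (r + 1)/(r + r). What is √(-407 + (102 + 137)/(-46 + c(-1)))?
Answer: I*√872206/46 ≈ 20.303*I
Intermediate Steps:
c(r) = 9*(1 + r)/(10*r) (c(r) = 9*((r + 1)/(r + r))/5 = 9*((1 + r)/((2*r)))/5 = 9*((1 + r)*(1/(2*r)))/5 = 9*((1 + r)/(2*r))/5 = 9*(1 + r)/(10*r))
√(-407 + (102 + 137)/(-46 + c(-1))) = √(-407 + (102 + 137)/(-46 + (9/10)*(1 - 1)/(-1))) = √(-407 + 239/(-46 + (9/10)*(-1)*0)) = √(-407 + 239/(-46 + 0)) = √(-407 + 239/(-46)) = √(-407 + 239*(-1/46)) = √(-407 - 239/46) = √(-18961/46) = I*√872206/46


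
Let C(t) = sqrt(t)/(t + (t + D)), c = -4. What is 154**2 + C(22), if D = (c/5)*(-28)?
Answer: 23716 + 5*sqrt(22)/332 ≈ 23716.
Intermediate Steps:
D = 112/5 (D = -4/5*(-28) = 112/5 ≈ 22.400)
C(t) = sqrt(t)/(112/5 + 2*t) (C(t) = sqrt(t)/(t + (t + 112/5)) = sqrt(t)/(t + (112/5 + t)) = sqrt(t)/(112/5 + 2*t))
154**2 + C(22) = 154**2 + 5*sqrt(22)/(2*(56 + 5*22)) = 23716 + 5*sqrt(22)/(2*(56 + 110)) = 23716 + (5/2)*sqrt(22)/166 = 23716 + (5/2)*sqrt(22)*(1/166) = 23716 + 5*sqrt(22)/332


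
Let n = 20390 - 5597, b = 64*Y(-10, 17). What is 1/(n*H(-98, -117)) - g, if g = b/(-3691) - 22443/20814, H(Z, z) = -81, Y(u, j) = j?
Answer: 42130943055037/30684539984814 ≈ 1.3730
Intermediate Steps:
b = 1088 (b = 64*17 = 1088)
n = 14793
g = -35160915/25608158 (g = 1088/(-3691) - 22443/20814 = 1088*(-1/3691) - 22443*1/20814 = -1088/3691 - 7481/6938 = -35160915/25608158 ≈ -1.3730)
1/(n*H(-98, -117)) - g = 1/(14793*(-81)) - 1*(-35160915/25608158) = (1/14793)*(-1/81) + 35160915/25608158 = -1/1198233 + 35160915/25608158 = 42130943055037/30684539984814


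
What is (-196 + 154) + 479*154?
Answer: 73724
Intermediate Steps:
(-196 + 154) + 479*154 = -42 + 73766 = 73724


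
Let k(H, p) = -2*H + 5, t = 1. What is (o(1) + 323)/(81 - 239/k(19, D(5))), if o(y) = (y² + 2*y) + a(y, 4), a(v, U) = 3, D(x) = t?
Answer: 1551/416 ≈ 3.7284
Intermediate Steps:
D(x) = 1
o(y) = 3 + y² + 2*y (o(y) = (y² + 2*y) + 3 = 3 + y² + 2*y)
k(H, p) = 5 - 2*H
(o(1) + 323)/(81 - 239/k(19, D(5))) = ((3 + 1² + 2*1) + 323)/(81 - 239/(5 - 2*19)) = ((3 + 1 + 2) + 323)/(81 - 239/(5 - 38)) = (6 + 323)/(81 - 239/(-33)) = 329/(81 - 239*(-1/33)) = 329/(81 + 239/33) = 329/(2912/33) = 329*(33/2912) = 1551/416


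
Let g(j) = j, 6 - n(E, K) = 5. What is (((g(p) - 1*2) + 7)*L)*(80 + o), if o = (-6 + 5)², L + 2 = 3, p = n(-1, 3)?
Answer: 486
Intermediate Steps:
n(E, K) = 1 (n(E, K) = 6 - 1*5 = 6 - 5 = 1)
p = 1
L = 1 (L = -2 + 3 = 1)
o = 1 (o = (-1)² = 1)
(((g(p) - 1*2) + 7)*L)*(80 + o) = (((1 - 1*2) + 7)*1)*(80 + 1) = (((1 - 2) + 7)*1)*81 = ((-1 + 7)*1)*81 = (6*1)*81 = 6*81 = 486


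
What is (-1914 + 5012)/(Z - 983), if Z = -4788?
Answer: -3098/5771 ≈ -0.53682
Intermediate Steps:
(-1914 + 5012)/(Z - 983) = (-1914 + 5012)/(-4788 - 983) = 3098/(-5771) = 3098*(-1/5771) = -3098/5771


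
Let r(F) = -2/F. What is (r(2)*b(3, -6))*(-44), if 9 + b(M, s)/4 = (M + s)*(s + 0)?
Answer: 1584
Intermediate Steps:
b(M, s) = -36 + 4*s*(M + s) (b(M, s) = -36 + 4*((M + s)*(s + 0)) = -36 + 4*((M + s)*s) = -36 + 4*(s*(M + s)) = -36 + 4*s*(M + s))
(r(2)*b(3, -6))*(-44) = ((-2/2)*(-36 + 4*(-6)² + 4*3*(-6)))*(-44) = ((-2*½)*(-36 + 4*36 - 72))*(-44) = -(-36 + 144 - 72)*(-44) = -1*36*(-44) = -36*(-44) = 1584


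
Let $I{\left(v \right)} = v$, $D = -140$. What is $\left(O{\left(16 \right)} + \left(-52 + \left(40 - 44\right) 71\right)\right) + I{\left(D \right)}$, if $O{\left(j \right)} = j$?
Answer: $-460$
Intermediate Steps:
$\left(O{\left(16 \right)} + \left(-52 + \left(40 - 44\right) 71\right)\right) + I{\left(D \right)} = \left(16 + \left(-52 + \left(40 - 44\right) 71\right)\right) - 140 = \left(16 - 336\right) - 140 = -320 - 140 = -460$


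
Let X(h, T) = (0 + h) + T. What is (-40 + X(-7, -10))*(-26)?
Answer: 1482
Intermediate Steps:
X(h, T) = T + h (X(h, T) = h + T = T + h)
(-40 + X(-7, -10))*(-26) = (-40 + (-10 - 7))*(-26) = (-40 - 17)*(-26) = -57*(-26) = 1482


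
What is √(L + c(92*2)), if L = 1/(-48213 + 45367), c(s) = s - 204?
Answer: I*√161997166/2846 ≈ 4.4722*I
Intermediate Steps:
c(s) = -204 + s
L = -1/2846 (L = 1/(-2846) = -1/2846 ≈ -0.00035137)
√(L + c(92*2)) = √(-1/2846 + (-204 + 92*2)) = √(-1/2846 + (-204 + 184)) = √(-1/2846 - 20) = √(-56921/2846) = I*√161997166/2846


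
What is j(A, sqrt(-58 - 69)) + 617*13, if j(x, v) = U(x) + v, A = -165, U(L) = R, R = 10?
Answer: 8031 + I*sqrt(127) ≈ 8031.0 + 11.269*I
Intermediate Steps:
U(L) = 10
j(x, v) = 10 + v
j(A, sqrt(-58 - 69)) + 617*13 = (10 + sqrt(-58 - 69)) + 617*13 = (10 + sqrt(-127)) + 8021 = (10 + I*sqrt(127)) + 8021 = 8031 + I*sqrt(127)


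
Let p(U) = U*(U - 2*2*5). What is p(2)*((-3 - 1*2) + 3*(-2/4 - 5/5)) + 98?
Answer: 440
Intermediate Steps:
p(U) = U*(-20 + U) (p(U) = U*(U - 4*5) = U*(U - 20) = U*(-20 + U))
p(2)*((-3 - 1*2) + 3*(-2/4 - 5/5)) + 98 = (2*(-20 + 2))*((-3 - 1*2) + 3*(-2/4 - 5/5)) + 98 = (2*(-18))*((-3 - 2) + 3*(-2*1/4 - 5*1/5)) + 98 = -36*(-5 + 3*(-1/2 - 1)) + 98 = -36*(-5 + 3*(-3/2)) + 98 = -36*(-5 - 9/2) + 98 = -36*(-19/2) + 98 = 342 + 98 = 440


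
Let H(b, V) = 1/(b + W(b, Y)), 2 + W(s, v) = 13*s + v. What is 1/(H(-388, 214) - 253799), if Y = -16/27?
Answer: -146734/37240942493 ≈ -3.9401e-6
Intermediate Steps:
Y = -16/27 (Y = -16*1/27 = -16/27 ≈ -0.59259)
W(s, v) = -2 + v + 13*s (W(s, v) = -2 + (13*s + v) = -2 + (v + 13*s) = -2 + v + 13*s)
H(b, V) = 1/(-70/27 + 14*b) (H(b, V) = 1/(b + (-2 - 16/27 + 13*b)) = 1/(b + (-70/27 + 13*b)) = 1/(-70/27 + 14*b))
1/(H(-388, 214) - 253799) = 1/(27/(14*(-5 + 27*(-388))) - 253799) = 1/(27/(14*(-5 - 10476)) - 253799) = 1/((27/14)/(-10481) - 253799) = 1/((27/14)*(-1/10481) - 253799) = 1/(-27/146734 - 253799) = 1/(-37240942493/146734) = -146734/37240942493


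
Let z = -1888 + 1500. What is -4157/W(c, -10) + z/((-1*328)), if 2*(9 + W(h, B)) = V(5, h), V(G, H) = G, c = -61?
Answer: 683009/1066 ≈ 640.72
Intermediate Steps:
W(h, B) = -13/2 (W(h, B) = -9 + (½)*5 = -9 + 5/2 = -13/2)
z = -388
-4157/W(c, -10) + z/((-1*328)) = -4157/(-13/2) - 388/((-1*328)) = -4157*(-2/13) - 388/(-328) = 8314/13 - 388*(-1/328) = 8314/13 + 97/82 = 683009/1066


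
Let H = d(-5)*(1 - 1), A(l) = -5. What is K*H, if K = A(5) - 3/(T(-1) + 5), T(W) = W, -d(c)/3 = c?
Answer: 0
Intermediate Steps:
d(c) = -3*c
H = 0 (H = (-3*(-5))*(1 - 1) = 15*0 = 0)
K = -23/4 (K = -5 - 3/(-1 + 5) = -5 - 3/4 = -23/4 ≈ -5.7500)
K*H = -23/4*0 = 0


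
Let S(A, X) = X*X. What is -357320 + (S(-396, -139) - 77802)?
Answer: -415801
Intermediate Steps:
S(A, X) = X²
-357320 + (S(-396, -139) - 77802) = -357320 + ((-139)² - 77802) = -357320 + (19321 - 77802) = -357320 - 58481 = -415801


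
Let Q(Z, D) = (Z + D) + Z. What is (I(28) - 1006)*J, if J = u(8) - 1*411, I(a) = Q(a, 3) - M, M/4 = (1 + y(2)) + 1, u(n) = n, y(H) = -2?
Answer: 381641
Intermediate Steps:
Q(Z, D) = D + 2*Z (Q(Z, D) = (D + Z) + Z = D + 2*Z)
M = 0 (M = 4*((1 - 2) + 1) = 4*(-1 + 1) = 4*0 = 0)
I(a) = 3 + 2*a (I(a) = (3 + 2*a) - 1*0 = (3 + 2*a) + 0 = 3 + 2*a)
J = -403 (J = 8 - 1*411 = 8 - 411 = -403)
(I(28) - 1006)*J = ((3 + 2*28) - 1006)*(-403) = ((3 + 56) - 1006)*(-403) = (59 - 1006)*(-403) = -947*(-403) = 381641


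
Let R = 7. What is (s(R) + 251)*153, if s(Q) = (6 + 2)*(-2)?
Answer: 35955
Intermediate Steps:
s(Q) = -16 (s(Q) = 8*(-2) = -16)
(s(R) + 251)*153 = (-16 + 251)*153 = 235*153 = 35955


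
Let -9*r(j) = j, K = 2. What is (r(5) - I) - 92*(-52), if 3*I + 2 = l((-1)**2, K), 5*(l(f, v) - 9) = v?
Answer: 215144/45 ≈ 4781.0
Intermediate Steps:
r(j) = -j/9
l(f, v) = 9 + v/5
I = 37/15 (I = -2/3 + (9 + (1/5)*2)/3 = -2/3 + (9 + 2/5)/3 = -2/3 + (1/3)*(47/5) = -2/3 + 47/15 = 37/15 ≈ 2.4667)
(r(5) - I) - 92*(-52) = (-1/9*5 - 1*37/15) - 92*(-52) = (-5/9 - 37/15) + 4784 = -136/45 + 4784 = 215144/45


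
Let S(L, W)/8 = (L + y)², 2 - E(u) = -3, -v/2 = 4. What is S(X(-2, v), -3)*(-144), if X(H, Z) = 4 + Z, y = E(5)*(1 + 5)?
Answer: -778752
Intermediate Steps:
v = -8 (v = -2*4 = -8)
E(u) = 5 (E(u) = 2 - 1*(-3) = 2 + 3 = 5)
y = 30 (y = 5*(1 + 5) = 5*6 = 30)
S(L, W) = 8*(30 + L)² (S(L, W) = 8*(L + 30)² = 8*(30 + L)²)
S(X(-2, v), -3)*(-144) = (8*(30 + (4 - 8))²)*(-144) = (8*(30 - 4)²)*(-144) = (8*26²)*(-144) = (8*676)*(-144) = 5408*(-144) = -778752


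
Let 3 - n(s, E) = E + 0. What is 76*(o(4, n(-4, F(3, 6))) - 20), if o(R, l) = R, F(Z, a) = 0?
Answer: -1216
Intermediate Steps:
n(s, E) = 3 - E (n(s, E) = 3 - (E + 0) = 3 - E)
76*(o(4, n(-4, F(3, 6))) - 20) = 76*(4 - 20) = 76*(-16) = -1216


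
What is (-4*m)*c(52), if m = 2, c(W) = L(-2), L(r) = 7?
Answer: -56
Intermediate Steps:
c(W) = 7
(-4*m)*c(52) = -4*2*7 = -8*7 = -56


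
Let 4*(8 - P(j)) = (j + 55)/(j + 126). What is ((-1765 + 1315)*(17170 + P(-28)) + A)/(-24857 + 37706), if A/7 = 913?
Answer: -1513840889/2518404 ≈ -601.11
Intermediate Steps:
A = 6391 (A = 7*913 = 6391)
P(j) = 8 - (55 + j)/(4*(126 + j)) (P(j) = 8 - (j + 55)/(4*(j + 126)) = 8 - (55 + j)/(4*(126 + j)))
((-1765 + 1315)*(17170 + P(-28)) + A)/(-24857 + 37706) = ((-1765 + 1315)*(17170 + (3977 + 31*(-28))/(4*(126 - 28))) + 6391)/(-24857 + 37706) = (-450*(17170 + (¼)*(3977 - 868)/98) + 6391)/12849 = (-450*(17170 + (¼)*(1/98)*3109) + 6391)*(1/12849) = (-450*(17170 + 3109/392) + 6391)*(1/12849) = (-450*6733749/392 + 6391)*(1/12849) = (-1515093525/196 + 6391)*(1/12849) = -1513840889/196*1/12849 = -1513840889/2518404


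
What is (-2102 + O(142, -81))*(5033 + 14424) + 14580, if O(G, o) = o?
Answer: -42460051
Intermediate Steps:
(-2102 + O(142, -81))*(5033 + 14424) + 14580 = (-2102 - 81)*(5033 + 14424) + 14580 = -2183*19457 + 14580 = -42474631 + 14580 = -42460051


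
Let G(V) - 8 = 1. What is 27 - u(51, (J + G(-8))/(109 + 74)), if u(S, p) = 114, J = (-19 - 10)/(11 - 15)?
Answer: -87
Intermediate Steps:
J = 29/4 (J = -29/(-4) = -29*(-¼) = 29/4 ≈ 7.2500)
G(V) = 9 (G(V) = 8 + 1 = 9)
27 - u(51, (J + G(-8))/(109 + 74)) = 27 - 1*114 = 27 - 114 = -87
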